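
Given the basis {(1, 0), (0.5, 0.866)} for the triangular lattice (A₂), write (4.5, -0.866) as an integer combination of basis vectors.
5b₁ - b₂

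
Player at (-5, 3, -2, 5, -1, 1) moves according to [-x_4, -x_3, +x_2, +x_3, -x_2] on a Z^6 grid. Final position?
(-5, 3, -2, 4, -1, 1)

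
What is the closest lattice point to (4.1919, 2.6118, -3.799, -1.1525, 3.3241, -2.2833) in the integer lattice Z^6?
(4, 3, -4, -1, 3, -2)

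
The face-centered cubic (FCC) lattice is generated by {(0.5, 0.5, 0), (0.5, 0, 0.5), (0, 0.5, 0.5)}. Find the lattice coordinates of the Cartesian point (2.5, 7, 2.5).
7b₁ - 2b₂ + 7b₃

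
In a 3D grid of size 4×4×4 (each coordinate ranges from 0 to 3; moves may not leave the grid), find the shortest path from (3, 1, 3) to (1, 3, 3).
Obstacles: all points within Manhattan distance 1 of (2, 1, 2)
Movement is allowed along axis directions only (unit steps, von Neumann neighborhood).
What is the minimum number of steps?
4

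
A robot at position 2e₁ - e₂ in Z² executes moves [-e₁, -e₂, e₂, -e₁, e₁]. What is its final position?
(1, -1)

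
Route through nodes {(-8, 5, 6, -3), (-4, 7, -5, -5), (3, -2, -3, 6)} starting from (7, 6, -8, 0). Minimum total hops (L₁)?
71
(one optimal route: (7, 6, -8, 0) → (3, -2, -3, 6) → (-4, 7, -5, -5) → (-8, 5, 6, -3))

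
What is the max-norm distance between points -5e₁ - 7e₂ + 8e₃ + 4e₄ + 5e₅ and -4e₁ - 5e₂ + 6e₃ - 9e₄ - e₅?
13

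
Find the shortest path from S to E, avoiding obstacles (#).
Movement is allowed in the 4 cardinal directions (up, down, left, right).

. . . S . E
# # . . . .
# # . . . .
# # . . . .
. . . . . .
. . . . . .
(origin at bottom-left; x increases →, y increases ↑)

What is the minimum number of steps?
2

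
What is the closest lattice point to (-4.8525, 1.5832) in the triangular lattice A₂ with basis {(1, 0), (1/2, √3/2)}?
(-5, 1.732)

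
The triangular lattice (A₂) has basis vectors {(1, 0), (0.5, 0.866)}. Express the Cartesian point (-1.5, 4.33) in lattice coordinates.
-4b₁ + 5b₂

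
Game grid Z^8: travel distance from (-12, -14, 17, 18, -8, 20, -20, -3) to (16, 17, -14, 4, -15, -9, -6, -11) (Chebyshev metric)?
31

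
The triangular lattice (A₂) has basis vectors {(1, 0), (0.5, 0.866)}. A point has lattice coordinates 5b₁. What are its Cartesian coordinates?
(5, 0)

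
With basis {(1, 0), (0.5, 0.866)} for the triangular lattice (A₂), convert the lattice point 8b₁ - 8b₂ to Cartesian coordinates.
(4, -6.928)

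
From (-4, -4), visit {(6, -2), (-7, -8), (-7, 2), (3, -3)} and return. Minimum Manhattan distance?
46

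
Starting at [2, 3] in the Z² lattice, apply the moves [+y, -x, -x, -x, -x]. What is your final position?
(-2, 4)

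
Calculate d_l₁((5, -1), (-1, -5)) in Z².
10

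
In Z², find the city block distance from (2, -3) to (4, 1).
6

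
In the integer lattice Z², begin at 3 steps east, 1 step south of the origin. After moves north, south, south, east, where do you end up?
(4, -2)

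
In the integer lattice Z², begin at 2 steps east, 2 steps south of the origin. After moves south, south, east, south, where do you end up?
(3, -5)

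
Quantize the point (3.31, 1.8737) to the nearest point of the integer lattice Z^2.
(3, 2)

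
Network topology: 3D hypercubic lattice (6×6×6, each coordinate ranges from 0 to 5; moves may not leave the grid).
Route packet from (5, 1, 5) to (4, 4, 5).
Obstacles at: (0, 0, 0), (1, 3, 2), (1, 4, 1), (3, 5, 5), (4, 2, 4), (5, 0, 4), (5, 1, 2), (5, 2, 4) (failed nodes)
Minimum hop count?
4
(one shortest path: (5, 1, 5) → (4, 1, 5) → (4, 2, 5) → (4, 3, 5) → (4, 4, 5))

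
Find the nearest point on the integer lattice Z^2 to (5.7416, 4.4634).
(6, 4)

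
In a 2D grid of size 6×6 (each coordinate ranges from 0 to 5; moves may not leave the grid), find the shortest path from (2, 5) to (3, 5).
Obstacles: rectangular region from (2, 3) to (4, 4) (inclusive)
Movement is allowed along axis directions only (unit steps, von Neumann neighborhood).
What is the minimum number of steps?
1
(one shortest path: (2, 5) → (3, 5))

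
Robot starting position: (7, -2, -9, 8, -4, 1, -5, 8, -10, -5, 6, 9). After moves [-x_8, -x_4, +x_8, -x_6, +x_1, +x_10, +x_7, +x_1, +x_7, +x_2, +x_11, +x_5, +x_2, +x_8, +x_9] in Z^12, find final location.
(9, 0, -9, 7, -3, 0, -3, 9, -9, -4, 7, 9)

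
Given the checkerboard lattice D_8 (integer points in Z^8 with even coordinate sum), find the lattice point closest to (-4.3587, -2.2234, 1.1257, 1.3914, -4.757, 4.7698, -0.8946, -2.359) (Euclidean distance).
(-4, -2, 1, 2, -5, 5, -1, -2)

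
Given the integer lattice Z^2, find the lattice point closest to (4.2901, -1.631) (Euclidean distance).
(4, -2)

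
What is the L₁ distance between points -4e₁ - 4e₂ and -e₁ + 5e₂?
12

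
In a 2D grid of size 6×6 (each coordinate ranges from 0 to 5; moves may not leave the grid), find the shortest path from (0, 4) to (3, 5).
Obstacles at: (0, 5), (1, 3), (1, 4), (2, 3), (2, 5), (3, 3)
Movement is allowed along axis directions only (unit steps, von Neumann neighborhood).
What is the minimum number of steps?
10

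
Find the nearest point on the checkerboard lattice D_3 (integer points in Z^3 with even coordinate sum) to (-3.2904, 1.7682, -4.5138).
(-3, 2, -5)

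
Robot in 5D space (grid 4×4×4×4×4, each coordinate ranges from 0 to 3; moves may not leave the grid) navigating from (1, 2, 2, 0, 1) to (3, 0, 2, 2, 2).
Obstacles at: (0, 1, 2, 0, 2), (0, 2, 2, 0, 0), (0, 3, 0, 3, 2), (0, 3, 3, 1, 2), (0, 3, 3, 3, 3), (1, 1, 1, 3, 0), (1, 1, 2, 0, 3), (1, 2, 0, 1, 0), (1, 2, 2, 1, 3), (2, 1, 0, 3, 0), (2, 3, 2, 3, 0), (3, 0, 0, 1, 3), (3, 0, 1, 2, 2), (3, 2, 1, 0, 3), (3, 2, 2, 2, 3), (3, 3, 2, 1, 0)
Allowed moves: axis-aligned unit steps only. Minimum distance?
7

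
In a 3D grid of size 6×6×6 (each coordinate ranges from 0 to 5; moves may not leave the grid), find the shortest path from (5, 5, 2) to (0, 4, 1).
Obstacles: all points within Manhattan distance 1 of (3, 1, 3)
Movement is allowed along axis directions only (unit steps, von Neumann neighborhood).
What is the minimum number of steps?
7
(one shortest path: (5, 5, 2) → (4, 5, 2) → (3, 5, 2) → (2, 5, 2) → (1, 5, 2) → (0, 5, 2) → (0, 4, 2) → (0, 4, 1))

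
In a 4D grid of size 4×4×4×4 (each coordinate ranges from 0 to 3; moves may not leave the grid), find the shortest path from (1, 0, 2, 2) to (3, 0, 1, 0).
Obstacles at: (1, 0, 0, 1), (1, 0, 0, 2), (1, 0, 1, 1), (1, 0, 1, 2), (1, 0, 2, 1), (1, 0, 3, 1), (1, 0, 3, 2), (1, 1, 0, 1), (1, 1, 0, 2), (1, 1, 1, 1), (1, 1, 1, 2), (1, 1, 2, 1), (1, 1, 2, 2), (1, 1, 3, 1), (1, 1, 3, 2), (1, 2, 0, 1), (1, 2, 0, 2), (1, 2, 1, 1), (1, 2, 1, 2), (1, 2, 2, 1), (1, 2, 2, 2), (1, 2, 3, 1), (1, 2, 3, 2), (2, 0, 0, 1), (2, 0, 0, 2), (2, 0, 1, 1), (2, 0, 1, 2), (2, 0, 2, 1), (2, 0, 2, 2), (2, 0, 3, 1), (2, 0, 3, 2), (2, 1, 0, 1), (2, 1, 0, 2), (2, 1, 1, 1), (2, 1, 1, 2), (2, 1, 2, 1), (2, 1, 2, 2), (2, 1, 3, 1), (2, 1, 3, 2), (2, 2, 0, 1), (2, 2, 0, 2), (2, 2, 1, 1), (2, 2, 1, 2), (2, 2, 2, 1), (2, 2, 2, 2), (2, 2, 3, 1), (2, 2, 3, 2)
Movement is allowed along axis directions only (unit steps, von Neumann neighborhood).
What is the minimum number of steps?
7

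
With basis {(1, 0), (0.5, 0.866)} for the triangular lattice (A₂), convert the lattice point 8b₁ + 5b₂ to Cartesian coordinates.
(10.5, 4.33)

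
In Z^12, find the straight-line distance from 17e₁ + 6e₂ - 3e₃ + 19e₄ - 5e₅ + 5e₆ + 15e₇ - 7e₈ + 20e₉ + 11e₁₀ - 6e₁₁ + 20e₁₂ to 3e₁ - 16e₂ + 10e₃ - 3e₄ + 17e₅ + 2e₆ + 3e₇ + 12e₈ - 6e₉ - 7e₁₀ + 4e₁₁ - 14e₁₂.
67.7274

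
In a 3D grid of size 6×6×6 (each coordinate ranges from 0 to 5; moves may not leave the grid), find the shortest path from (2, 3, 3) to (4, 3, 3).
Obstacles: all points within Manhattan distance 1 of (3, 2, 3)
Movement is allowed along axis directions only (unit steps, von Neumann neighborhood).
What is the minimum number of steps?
4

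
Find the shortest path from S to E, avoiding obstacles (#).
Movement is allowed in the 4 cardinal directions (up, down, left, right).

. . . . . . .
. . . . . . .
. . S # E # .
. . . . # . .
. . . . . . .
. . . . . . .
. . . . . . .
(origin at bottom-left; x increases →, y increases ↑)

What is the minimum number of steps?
4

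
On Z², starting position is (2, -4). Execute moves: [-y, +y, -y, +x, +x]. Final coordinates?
(4, -5)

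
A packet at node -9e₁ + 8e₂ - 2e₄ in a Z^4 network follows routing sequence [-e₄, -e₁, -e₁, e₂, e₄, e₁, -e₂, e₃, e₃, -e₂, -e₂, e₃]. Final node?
(-10, 6, 3, -2)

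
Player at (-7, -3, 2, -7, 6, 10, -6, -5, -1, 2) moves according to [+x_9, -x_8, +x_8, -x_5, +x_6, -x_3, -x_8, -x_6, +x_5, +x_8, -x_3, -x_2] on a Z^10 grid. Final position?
(-7, -4, 0, -7, 6, 10, -6, -5, 0, 2)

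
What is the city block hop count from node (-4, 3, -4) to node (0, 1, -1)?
9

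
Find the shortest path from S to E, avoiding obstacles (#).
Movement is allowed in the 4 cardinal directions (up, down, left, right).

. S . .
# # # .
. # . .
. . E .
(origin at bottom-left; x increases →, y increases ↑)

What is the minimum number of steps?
6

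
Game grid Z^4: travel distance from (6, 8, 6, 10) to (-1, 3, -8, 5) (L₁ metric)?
31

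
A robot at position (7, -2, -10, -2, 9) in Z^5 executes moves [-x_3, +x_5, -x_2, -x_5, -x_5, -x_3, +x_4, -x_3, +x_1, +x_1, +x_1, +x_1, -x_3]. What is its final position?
(11, -3, -14, -1, 8)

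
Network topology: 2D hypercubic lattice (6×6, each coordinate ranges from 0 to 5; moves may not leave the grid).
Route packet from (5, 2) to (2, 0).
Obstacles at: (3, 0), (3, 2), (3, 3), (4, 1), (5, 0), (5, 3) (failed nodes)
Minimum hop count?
9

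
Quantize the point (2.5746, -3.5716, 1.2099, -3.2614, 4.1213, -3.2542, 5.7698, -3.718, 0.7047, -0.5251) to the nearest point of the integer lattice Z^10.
(3, -4, 1, -3, 4, -3, 6, -4, 1, -1)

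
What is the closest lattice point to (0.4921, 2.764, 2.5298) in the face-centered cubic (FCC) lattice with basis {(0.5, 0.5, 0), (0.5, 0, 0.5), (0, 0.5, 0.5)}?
(0.5, 3, 2.5)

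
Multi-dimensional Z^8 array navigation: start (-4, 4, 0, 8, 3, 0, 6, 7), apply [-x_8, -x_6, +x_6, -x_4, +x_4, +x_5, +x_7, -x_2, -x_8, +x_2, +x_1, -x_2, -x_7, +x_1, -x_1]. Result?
(-3, 3, 0, 8, 4, 0, 6, 5)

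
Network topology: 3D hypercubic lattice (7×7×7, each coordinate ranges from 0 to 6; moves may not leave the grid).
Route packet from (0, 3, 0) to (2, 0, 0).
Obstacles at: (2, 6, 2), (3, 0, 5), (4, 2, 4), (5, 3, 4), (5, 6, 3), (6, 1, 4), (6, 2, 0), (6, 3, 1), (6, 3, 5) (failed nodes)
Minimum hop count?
5
(one shortest path: (0, 3, 0) → (1, 3, 0) → (2, 3, 0) → (2, 2, 0) → (2, 1, 0) → (2, 0, 0))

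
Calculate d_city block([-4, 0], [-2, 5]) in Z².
7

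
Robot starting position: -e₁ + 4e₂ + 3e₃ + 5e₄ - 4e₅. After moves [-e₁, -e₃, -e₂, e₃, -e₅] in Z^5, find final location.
(-2, 3, 3, 5, -5)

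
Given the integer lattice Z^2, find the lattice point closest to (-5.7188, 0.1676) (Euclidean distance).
(-6, 0)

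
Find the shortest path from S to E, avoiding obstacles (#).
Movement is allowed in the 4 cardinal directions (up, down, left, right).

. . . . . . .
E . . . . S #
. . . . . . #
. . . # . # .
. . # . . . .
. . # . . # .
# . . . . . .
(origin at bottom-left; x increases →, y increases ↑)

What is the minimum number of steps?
5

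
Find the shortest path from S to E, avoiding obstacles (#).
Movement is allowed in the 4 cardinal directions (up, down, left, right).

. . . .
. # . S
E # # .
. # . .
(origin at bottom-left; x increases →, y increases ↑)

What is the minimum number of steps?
6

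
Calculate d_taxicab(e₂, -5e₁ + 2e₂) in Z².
6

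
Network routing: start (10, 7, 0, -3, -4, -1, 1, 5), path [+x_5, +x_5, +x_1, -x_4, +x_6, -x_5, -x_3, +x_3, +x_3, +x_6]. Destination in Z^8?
(11, 7, 1, -4, -3, 1, 1, 5)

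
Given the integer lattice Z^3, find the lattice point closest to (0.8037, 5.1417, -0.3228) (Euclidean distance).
(1, 5, 0)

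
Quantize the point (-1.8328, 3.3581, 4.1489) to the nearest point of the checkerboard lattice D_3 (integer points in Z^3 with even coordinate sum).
(-2, 4, 4)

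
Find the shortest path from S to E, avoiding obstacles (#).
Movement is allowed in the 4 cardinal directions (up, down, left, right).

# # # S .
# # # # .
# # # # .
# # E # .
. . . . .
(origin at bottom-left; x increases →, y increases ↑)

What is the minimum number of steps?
8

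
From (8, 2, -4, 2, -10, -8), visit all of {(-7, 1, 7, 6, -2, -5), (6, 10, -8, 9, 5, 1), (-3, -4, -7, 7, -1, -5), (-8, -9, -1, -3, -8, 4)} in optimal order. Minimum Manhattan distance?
151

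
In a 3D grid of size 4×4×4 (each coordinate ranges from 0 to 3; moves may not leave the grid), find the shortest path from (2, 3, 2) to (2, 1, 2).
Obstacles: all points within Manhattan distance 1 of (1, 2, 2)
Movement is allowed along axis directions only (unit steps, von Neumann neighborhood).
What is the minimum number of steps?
4
(one shortest path: (2, 3, 2) → (3, 3, 2) → (3, 2, 2) → (3, 1, 2) → (2, 1, 2))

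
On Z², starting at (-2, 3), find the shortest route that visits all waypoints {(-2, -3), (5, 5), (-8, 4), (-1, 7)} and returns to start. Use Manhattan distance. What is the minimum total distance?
46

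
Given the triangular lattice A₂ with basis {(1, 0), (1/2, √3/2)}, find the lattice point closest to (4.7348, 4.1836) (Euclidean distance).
(4.5, 4.33)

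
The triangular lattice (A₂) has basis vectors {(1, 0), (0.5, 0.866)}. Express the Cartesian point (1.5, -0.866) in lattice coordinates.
2b₁ - b₂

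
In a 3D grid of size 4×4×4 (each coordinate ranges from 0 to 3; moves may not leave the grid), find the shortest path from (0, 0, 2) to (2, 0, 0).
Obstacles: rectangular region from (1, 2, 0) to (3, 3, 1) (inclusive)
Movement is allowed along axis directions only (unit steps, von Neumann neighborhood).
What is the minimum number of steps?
4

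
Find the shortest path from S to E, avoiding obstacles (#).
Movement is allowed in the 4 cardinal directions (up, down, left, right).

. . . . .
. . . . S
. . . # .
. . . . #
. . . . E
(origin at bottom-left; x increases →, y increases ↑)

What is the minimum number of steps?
7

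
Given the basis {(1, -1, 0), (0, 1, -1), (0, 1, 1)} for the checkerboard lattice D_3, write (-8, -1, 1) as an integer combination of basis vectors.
-8b₁ - 5b₂ - 4b₃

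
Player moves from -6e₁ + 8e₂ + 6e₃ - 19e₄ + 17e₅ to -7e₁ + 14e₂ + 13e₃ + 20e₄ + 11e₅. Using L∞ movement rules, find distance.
39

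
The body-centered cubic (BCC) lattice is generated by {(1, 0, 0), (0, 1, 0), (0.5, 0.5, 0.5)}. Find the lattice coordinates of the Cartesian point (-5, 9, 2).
-7b₁ + 7b₂ + 4b₃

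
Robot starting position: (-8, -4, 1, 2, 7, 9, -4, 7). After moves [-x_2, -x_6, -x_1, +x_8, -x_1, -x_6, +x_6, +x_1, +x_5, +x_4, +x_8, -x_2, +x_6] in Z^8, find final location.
(-9, -6, 1, 3, 8, 9, -4, 9)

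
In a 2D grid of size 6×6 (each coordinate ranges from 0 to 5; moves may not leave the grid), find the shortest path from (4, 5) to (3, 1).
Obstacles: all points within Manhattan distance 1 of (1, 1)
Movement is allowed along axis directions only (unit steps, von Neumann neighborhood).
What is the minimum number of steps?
5
(one shortest path: (4, 5) → (3, 5) → (3, 4) → (3, 3) → (3, 2) → (3, 1))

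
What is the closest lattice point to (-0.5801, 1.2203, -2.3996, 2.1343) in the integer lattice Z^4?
(-1, 1, -2, 2)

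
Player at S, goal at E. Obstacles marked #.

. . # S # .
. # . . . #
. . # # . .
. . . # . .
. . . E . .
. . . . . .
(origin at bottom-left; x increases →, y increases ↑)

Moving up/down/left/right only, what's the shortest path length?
6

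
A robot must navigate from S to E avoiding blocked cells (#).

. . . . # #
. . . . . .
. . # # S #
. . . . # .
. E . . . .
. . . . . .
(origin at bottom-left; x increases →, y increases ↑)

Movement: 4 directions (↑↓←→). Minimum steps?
7
(one shortest path: (4, 3) → (4, 4) → (3, 4) → (2, 4) → (1, 4) → (1, 3) → (1, 2) → (1, 1))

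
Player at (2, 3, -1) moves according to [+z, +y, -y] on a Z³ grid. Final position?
(2, 3, 0)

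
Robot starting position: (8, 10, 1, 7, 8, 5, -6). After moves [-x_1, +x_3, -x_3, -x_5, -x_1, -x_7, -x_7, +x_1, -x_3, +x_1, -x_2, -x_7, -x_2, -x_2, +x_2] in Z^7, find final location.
(8, 8, 0, 7, 7, 5, -9)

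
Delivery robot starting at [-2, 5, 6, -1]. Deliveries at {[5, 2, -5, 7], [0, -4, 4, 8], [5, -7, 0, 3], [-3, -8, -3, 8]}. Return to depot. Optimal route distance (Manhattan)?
100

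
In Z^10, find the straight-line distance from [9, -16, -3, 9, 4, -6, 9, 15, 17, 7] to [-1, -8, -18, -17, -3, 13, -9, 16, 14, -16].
48.3529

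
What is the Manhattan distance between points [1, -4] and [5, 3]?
11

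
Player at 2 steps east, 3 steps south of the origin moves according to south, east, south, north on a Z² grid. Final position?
(3, -4)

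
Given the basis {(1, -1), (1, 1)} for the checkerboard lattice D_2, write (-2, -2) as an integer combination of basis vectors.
-2b₂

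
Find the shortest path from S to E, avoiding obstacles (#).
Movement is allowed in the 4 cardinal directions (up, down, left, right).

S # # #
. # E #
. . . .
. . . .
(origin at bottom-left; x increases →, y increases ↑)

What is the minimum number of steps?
5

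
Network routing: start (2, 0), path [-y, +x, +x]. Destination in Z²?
(4, -1)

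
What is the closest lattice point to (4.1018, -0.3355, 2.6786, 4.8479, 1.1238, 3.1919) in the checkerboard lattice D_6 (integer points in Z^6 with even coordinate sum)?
(4, 0, 3, 5, 1, 3)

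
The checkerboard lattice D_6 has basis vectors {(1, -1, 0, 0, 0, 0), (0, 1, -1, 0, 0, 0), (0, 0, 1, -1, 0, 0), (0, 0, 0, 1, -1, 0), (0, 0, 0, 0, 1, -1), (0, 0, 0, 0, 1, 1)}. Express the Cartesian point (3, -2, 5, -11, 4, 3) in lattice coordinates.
3b₁ + b₂ + 6b₃ - 5b₄ - 2b₅ + b₆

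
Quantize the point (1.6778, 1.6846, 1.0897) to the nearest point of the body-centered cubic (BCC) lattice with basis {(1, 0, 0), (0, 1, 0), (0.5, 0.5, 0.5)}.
(2, 2, 1)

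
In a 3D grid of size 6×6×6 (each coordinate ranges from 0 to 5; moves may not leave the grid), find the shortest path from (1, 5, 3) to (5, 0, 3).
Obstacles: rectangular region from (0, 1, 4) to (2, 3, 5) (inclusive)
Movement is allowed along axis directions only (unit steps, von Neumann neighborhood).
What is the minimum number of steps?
9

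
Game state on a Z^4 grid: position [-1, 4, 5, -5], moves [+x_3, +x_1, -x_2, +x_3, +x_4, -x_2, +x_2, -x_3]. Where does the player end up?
(0, 3, 6, -4)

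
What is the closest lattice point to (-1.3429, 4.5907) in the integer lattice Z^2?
(-1, 5)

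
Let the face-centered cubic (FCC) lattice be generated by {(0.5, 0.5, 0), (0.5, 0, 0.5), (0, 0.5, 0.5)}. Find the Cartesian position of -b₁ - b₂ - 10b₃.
(-1, -5.5, -5.5)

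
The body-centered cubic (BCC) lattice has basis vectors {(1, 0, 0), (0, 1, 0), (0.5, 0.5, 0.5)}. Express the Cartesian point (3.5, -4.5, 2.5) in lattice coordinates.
b₁ - 7b₂ + 5b₃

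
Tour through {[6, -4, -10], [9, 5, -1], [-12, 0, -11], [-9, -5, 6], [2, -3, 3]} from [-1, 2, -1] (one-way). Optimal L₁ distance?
93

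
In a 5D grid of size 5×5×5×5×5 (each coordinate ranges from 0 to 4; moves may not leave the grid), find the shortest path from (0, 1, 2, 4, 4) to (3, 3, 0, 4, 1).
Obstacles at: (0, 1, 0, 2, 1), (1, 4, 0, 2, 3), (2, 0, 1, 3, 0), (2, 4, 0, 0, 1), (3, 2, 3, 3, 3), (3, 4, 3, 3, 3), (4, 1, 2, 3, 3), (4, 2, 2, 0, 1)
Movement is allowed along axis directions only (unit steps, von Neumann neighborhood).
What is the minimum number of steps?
10
(one shortest path: (0, 1, 2, 4, 4) → (1, 1, 2, 4, 4) → (2, 1, 2, 4, 4) → (3, 1, 2, 4, 4) → (3, 2, 2, 4, 4) → (3, 3, 2, 4, 4) → (3, 3, 1, 4, 4) → (3, 3, 0, 4, 4) → (3, 3, 0, 4, 3) → (3, 3, 0, 4, 2) → (3, 3, 0, 4, 1))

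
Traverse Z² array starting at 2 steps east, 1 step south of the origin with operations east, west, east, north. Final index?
(3, 0)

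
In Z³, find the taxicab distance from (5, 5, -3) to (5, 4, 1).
5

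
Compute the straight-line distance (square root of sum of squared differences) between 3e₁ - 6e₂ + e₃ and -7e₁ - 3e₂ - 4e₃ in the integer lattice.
11.5758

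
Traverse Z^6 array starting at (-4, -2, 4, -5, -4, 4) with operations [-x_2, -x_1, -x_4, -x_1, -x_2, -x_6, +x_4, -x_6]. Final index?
(-6, -4, 4, -5, -4, 2)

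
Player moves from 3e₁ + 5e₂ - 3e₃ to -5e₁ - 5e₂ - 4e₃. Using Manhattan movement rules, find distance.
19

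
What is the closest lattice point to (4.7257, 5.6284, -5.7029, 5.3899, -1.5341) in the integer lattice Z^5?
(5, 6, -6, 5, -2)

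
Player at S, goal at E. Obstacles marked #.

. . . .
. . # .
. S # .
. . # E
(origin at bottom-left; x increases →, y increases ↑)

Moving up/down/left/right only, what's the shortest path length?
7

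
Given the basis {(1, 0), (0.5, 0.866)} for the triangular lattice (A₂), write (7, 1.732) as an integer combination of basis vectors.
6b₁ + 2b₂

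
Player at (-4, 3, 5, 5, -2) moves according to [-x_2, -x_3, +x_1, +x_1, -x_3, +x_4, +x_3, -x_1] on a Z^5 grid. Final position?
(-3, 2, 4, 6, -2)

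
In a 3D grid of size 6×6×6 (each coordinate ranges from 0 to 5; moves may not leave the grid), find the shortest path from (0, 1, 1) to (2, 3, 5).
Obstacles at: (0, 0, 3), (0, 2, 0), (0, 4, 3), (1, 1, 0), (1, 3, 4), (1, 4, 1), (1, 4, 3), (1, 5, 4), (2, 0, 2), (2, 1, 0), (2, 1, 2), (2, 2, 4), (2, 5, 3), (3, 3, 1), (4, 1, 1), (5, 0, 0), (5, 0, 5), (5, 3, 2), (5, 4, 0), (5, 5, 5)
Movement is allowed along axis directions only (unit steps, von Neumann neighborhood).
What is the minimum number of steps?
8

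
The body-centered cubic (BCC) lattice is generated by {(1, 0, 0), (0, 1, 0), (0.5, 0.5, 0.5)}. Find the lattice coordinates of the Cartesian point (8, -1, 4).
4b₁ - 5b₂ + 8b₃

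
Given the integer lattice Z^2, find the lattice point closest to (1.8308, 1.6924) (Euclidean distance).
(2, 2)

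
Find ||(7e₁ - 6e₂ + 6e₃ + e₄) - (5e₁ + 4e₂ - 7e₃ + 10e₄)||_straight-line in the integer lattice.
18.8149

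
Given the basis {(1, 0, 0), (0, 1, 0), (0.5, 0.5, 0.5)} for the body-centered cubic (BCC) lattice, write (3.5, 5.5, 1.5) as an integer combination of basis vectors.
2b₁ + 4b₂ + 3b₃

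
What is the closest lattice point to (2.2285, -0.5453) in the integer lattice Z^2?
(2, -1)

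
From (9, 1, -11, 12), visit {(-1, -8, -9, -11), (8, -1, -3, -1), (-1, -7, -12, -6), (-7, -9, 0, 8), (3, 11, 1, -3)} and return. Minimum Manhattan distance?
170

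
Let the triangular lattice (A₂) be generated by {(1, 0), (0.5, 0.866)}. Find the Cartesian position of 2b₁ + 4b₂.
(4, 3.464)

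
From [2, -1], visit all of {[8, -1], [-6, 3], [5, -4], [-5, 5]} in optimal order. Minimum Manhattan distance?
33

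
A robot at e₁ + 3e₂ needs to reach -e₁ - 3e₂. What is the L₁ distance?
8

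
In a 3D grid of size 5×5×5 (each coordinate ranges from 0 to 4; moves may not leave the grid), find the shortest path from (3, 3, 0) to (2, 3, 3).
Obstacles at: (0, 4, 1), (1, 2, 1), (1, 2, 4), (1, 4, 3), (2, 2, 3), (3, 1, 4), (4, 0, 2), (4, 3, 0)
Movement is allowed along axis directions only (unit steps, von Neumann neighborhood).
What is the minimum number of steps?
4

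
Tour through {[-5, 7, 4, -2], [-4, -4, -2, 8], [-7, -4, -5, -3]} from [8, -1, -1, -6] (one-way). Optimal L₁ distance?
70
(one optimal route: (8, -1, -1, -6) → (-5, 7, 4, -2) → (-7, -4, -5, -3) → (-4, -4, -2, 8))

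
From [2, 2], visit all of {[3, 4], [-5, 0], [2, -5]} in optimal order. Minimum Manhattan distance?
25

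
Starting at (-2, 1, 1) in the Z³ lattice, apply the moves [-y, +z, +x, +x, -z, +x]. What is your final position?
(1, 0, 1)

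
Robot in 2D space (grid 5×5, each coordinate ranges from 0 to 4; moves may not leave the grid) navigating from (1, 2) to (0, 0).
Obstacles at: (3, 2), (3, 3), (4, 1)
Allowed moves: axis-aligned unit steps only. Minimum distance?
3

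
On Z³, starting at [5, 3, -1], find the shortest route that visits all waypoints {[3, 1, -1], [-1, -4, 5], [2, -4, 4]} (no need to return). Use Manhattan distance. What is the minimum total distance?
19
(one optimal route: (5, 3, -1) → (3, 1, -1) → (2, -4, 4) → (-1, -4, 5))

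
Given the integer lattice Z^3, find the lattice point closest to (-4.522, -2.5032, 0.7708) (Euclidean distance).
(-5, -3, 1)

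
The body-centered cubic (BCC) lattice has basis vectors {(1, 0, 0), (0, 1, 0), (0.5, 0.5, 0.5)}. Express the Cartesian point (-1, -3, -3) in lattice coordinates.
2b₁ - 6b₃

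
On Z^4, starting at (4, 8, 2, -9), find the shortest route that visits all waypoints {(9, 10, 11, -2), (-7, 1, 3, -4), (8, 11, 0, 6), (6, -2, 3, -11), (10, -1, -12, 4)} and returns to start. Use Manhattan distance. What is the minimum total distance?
152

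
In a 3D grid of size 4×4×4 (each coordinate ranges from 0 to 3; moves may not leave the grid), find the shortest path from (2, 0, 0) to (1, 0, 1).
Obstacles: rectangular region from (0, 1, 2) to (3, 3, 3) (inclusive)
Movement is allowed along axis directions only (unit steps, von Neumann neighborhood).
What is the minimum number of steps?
2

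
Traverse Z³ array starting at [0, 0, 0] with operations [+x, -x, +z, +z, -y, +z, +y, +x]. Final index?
(1, 0, 3)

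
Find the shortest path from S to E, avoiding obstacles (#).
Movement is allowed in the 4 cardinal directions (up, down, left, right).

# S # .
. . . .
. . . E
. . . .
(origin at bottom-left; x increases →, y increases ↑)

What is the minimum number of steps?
4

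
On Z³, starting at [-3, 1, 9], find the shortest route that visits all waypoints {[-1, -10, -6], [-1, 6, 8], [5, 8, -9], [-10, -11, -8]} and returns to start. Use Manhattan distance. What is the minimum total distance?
108
(one optimal route: (-3, 1, 9) → (-1, -10, -6) → (-10, -11, -8) → (5, 8, -9) → (-1, 6, 8) → (-3, 1, 9))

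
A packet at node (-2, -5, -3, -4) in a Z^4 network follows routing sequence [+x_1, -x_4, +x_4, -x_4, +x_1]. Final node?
(0, -5, -3, -5)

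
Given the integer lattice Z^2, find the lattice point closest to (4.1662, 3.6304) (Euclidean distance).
(4, 4)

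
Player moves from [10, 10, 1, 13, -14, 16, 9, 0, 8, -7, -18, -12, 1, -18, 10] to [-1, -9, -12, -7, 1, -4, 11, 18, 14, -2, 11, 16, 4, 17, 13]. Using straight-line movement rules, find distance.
70.2353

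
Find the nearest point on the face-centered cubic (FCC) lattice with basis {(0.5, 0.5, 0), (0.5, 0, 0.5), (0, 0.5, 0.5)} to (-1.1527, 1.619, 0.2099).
(-1, 1.5, 0.5)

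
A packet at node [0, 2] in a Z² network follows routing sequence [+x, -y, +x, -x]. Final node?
(1, 1)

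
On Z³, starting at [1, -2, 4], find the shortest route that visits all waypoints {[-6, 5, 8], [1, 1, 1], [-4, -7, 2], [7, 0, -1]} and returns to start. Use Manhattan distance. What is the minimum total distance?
72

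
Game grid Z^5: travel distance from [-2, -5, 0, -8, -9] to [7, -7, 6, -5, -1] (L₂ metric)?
13.9284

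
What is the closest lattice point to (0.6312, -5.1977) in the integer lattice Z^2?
(1, -5)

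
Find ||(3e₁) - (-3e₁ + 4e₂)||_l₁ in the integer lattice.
10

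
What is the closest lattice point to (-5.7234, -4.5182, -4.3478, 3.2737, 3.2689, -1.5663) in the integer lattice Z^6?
(-6, -5, -4, 3, 3, -2)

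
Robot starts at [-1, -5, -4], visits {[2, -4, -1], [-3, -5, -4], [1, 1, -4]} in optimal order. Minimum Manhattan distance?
20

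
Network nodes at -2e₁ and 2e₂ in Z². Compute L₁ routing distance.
4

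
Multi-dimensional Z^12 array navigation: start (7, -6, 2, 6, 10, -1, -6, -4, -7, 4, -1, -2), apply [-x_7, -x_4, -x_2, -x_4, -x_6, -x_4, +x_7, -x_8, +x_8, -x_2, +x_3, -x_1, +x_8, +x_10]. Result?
(6, -8, 3, 3, 10, -2, -6, -3, -7, 5, -1, -2)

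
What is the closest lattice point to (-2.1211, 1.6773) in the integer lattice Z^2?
(-2, 2)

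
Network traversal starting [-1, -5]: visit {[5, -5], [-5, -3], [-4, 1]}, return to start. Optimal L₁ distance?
32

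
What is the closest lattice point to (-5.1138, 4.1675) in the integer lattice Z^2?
(-5, 4)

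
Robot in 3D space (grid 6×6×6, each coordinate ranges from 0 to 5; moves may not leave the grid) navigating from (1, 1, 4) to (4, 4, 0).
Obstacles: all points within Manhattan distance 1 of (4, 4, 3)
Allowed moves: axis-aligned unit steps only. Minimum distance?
10
(one shortest path: (1, 1, 4) → (2, 1, 4) → (3, 1, 4) → (4, 1, 4) → (4, 2, 4) → (4, 2, 3) → (4, 2, 2) → (4, 3, 2) → (4, 3, 1) → (4, 4, 1) → (4, 4, 0))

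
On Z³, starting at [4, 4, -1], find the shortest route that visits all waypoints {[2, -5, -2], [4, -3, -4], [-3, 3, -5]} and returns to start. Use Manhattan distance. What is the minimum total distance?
44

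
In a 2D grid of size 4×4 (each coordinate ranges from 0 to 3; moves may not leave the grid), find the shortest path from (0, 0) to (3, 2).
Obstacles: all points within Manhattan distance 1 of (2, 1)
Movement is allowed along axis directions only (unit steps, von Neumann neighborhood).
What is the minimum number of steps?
7
(one shortest path: (0, 0) → (0, 1) → (0, 2) → (1, 2) → (1, 3) → (2, 3) → (3, 3) → (3, 2))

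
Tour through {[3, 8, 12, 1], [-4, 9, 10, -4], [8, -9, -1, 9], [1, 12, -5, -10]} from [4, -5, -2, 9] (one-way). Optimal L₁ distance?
96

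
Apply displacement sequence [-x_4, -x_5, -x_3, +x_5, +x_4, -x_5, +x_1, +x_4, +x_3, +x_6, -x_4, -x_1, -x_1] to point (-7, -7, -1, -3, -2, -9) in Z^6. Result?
(-8, -7, -1, -3, -3, -8)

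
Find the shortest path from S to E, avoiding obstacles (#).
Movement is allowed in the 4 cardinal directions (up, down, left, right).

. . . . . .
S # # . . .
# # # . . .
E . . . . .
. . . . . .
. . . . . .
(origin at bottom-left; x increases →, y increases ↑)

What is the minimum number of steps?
10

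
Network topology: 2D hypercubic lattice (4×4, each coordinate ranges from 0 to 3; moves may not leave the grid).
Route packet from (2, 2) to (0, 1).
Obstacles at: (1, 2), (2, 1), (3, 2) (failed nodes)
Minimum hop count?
5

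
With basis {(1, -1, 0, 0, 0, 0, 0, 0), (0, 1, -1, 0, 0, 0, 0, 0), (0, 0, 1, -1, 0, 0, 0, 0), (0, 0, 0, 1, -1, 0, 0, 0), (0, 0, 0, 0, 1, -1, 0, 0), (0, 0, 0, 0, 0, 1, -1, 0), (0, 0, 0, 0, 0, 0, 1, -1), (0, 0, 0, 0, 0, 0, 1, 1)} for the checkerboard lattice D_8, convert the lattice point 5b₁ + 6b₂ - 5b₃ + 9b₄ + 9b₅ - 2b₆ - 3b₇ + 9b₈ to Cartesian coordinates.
(5, 1, -11, 14, 0, -11, 8, 12)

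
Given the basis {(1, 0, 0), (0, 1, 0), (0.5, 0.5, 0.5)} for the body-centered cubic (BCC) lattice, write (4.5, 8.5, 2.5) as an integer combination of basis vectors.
2b₁ + 6b₂ + 5b₃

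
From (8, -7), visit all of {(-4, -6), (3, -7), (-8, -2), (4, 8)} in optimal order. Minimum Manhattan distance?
43
(one optimal route: (8, -7) → (3, -7) → (-4, -6) → (-8, -2) → (4, 8))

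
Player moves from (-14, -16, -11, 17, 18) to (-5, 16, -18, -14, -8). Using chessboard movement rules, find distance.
32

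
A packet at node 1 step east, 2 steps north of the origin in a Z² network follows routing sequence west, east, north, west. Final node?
(0, 3)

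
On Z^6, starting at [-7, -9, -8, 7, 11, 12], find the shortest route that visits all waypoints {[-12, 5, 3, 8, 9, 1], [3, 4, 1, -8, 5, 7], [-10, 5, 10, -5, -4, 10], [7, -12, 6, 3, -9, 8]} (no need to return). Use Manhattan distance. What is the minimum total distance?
177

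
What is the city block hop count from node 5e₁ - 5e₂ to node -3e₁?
13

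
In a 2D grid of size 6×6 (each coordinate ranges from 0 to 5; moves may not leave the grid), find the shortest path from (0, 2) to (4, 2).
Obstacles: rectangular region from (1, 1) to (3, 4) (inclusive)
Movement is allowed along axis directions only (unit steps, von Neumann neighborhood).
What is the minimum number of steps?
8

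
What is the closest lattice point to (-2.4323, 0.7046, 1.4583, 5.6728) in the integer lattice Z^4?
(-2, 1, 1, 6)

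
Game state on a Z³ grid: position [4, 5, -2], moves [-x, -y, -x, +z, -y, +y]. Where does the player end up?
(2, 4, -1)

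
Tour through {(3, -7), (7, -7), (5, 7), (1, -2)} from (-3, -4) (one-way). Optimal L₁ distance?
33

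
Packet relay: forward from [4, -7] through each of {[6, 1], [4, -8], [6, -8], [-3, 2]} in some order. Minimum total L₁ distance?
22
(one optimal route: (4, -7) → (4, -8) → (6, -8) → (6, 1) → (-3, 2))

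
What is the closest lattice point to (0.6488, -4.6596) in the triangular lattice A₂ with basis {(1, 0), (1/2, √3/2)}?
(0.5, -4.33)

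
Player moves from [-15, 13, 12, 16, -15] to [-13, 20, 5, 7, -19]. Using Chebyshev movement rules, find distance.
9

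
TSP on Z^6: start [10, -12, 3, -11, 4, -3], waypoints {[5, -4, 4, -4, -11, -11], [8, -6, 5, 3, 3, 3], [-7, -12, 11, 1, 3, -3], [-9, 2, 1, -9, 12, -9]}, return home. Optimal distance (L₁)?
214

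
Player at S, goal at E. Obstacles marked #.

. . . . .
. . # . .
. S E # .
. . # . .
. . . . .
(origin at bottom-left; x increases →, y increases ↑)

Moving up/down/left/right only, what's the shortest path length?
1
(one shortest path: (1, 2) → (2, 2))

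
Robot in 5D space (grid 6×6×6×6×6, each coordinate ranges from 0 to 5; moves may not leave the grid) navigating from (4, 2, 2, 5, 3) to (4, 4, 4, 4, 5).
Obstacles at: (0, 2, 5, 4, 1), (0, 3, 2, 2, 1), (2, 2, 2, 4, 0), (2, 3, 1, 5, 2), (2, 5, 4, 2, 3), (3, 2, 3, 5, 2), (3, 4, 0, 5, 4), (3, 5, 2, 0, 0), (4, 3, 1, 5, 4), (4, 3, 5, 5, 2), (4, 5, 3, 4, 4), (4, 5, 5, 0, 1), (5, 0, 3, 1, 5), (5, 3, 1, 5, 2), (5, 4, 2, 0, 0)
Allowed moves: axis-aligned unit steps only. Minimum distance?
7
(one shortest path: (4, 2, 2, 5, 3) → (4, 3, 2, 5, 3) → (4, 4, 2, 5, 3) → (4, 4, 3, 5, 3) → (4, 4, 4, 5, 3) → (4, 4, 4, 4, 3) → (4, 4, 4, 4, 4) → (4, 4, 4, 4, 5))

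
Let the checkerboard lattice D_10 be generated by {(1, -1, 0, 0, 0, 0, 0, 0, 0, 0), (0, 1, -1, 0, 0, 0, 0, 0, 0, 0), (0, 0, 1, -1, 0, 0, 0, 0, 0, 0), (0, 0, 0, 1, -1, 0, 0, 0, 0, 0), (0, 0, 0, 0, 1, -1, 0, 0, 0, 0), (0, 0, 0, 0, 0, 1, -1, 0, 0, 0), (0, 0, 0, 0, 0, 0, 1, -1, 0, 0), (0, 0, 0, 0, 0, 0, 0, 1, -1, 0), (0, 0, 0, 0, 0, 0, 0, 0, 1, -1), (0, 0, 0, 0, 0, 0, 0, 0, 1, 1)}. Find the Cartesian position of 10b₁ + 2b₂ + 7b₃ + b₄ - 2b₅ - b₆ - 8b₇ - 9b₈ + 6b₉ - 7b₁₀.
(10, -8, 5, -6, -3, 1, -7, -1, 8, -13)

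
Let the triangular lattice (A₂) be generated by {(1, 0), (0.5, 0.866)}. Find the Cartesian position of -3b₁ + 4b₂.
(-1, 3.464)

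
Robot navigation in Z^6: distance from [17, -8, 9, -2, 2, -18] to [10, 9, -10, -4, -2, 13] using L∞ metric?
31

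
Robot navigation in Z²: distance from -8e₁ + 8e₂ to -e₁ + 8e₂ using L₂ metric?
7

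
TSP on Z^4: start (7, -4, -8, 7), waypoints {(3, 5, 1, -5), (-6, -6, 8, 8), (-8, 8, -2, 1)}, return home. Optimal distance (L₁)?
122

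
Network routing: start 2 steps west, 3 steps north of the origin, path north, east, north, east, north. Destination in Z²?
(0, 6)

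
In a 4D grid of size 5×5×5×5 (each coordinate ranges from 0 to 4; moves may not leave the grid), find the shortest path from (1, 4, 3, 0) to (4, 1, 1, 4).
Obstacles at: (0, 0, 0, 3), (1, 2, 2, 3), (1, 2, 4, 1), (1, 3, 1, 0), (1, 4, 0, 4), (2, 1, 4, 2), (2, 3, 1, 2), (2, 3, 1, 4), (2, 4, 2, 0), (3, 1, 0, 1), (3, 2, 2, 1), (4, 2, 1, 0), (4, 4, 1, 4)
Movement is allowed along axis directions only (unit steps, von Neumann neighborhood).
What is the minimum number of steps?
12
(one shortest path: (1, 4, 3, 0) → (2, 4, 3, 0) → (3, 4, 3, 0) → (4, 4, 3, 0) → (4, 3, 3, 0) → (4, 2, 3, 0) → (4, 1, 3, 0) → (4, 1, 2, 0) → (4, 1, 1, 0) → (4, 1, 1, 1) → (4, 1, 1, 2) → (4, 1, 1, 3) → (4, 1, 1, 4))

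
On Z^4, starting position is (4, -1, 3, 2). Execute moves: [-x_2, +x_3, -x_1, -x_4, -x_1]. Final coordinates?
(2, -2, 4, 1)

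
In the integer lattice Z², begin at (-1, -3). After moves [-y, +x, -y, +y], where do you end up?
(0, -4)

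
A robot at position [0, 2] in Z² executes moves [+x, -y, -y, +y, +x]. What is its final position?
(2, 1)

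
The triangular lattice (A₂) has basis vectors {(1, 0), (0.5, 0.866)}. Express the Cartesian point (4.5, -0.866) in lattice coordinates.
5b₁ - b₂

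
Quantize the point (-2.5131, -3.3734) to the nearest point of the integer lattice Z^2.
(-3, -3)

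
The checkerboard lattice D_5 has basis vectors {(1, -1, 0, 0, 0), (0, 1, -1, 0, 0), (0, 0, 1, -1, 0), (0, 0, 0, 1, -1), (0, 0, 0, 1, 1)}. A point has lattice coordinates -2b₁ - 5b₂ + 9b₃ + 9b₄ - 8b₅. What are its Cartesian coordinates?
(-2, -3, 14, -8, -17)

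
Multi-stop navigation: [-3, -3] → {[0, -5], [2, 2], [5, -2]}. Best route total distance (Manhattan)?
20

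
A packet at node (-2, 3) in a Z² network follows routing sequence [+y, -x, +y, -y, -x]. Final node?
(-4, 4)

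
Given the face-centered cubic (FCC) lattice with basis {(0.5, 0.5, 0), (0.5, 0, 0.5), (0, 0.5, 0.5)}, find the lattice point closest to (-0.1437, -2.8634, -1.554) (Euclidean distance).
(-0.5, -3, -1.5)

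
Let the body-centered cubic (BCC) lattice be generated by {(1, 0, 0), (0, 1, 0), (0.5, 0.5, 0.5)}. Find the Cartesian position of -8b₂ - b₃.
(-0.5, -8.5, -0.5)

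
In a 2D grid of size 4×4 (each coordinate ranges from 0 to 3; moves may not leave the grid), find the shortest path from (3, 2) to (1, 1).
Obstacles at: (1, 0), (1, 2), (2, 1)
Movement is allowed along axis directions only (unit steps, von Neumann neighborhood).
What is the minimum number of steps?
7
(one shortest path: (3, 2) → (2, 2) → (2, 3) → (1, 3) → (0, 3) → (0, 2) → (0, 1) → (1, 1))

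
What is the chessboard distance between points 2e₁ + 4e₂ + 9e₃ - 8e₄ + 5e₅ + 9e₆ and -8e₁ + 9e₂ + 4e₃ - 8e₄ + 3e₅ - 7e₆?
16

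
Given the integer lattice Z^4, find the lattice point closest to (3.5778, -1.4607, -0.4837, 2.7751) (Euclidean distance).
(4, -1, 0, 3)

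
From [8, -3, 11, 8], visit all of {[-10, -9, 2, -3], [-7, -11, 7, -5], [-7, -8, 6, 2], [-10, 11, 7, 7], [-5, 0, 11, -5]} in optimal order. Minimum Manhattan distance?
99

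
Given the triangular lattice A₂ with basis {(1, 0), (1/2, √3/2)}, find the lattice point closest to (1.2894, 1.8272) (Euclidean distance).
(1, 1.732)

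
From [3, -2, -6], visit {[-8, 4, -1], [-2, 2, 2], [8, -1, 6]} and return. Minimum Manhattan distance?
68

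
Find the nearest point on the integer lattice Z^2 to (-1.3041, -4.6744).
(-1, -5)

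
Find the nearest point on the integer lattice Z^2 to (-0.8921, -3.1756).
(-1, -3)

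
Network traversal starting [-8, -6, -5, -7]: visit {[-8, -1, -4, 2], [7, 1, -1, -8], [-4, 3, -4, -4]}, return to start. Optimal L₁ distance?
76
(one optimal route: (-8, -6, -5, -7) → (-8, -1, -4, 2) → (-4, 3, -4, -4) → (7, 1, -1, -8) → (-8, -6, -5, -7))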